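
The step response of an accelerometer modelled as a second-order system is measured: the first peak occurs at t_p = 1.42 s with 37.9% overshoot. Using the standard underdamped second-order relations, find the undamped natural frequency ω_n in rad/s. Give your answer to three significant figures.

The overshoot fixes ζ = −ln(OS)/√(π²+ln²(OS)) = 0.295.
From t_p = π/ω_d, ω_d = π/1.42 = 2.21 rad/s, so ω_n = ω_d/√(1−ζ²) = 2.32 rad/s.

ω_n ≈ 2.32 rad/s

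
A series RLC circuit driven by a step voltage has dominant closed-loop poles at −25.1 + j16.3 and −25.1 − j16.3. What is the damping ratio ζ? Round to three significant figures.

ζ ≈ 0.839

The poles are at −σ ± jω_d with σ = 25.1 and ω_d = 16.3, so ω_n = √(σ²+ω_d²) = 29.9 rad/s and ζ = σ/ω_n = 0.839.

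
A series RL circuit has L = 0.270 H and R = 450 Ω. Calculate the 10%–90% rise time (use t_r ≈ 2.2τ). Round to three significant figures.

t_r ≈ 0.00132 s

τ = L/R = 0.270/450 = 0.000600 s.
t_r ≈ 2.2τ = 0.00132 s.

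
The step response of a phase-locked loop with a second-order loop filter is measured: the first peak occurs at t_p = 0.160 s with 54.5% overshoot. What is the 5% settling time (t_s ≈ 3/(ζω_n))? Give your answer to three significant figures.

t_s ≈ 0.791 s

The overshoot fixes ζ = −ln(OS)/√(π²+ln²(OS)) = 0.190.
t_p = π/ω_d ⇒ ω_d = 19.6 rad/s; then ω_n = ω_d/√(1−ζ²) = 20.0 rad/s.
t_s ≈ 3/(ζω_n) = 3/(0.190·20.0) = 0.791 s.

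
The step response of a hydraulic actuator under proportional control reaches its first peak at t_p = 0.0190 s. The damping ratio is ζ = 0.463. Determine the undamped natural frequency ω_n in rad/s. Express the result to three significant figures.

Peak time t_p = π/ω_d, so ω_d = π/t_p = π/0.0190 = 165 rad/s.
ω_n = ω_d/√(1−ζ²) = 165/√0.786 = 187 rad/s.

ω_n ≈ 187 rad/s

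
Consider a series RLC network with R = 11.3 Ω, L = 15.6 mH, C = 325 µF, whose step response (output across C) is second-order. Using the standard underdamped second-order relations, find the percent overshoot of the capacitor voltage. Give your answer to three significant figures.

For a series RLC circuit (capacitor voltage as output), ω_n = 1/√(LC) = 1/√(15.6 mH · 325 µF) = 444 rad/s.
ζ = (R/2)·√(C/L) = (11.3/2)·√(325 µF/15.6 mH) = 0.816.
%OS = 100 e^{−πζ/√(1−ζ²)} with ζ = 0.816 gives 1.20%.

%OS ≈ 1.20%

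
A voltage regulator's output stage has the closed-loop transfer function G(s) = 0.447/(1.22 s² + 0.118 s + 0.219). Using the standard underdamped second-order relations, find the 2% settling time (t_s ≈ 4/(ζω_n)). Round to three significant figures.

Dividing through by 1.22: denominator becomes s² + 0.09672 s + 0.1795.
So ω_n = √0.1795 = 0.424 rad/s and ζ = 0.09672/(2·0.424) = 0.114.
t_s ≈ 4/(ζω_n) = 82.7 s.

t_s ≈ 82.7 s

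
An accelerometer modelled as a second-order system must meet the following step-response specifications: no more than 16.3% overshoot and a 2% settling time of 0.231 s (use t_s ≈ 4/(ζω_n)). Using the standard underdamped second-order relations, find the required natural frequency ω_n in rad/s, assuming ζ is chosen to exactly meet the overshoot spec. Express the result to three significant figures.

From %OS = 100·exp(−πζ/√(1−ζ²)), invert to get ζ = −ln(OS)/√(π² + ln²(OS)) with OS = 0.163.
−ln 0.163 = 1.814, so ζ = 1.814/√(π² + 3.291) = 0.500.
Then ω_n = 4/(ζ t_s) = 4/(0.500 × 0.231) = 34.6 rad/s.

ω_n ≈ 34.6 rad/s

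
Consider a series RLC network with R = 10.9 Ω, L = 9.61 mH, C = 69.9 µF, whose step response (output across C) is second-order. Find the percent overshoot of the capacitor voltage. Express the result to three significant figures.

For a series RLC circuit (capacitor voltage as output), ω_n = 1/√(LC) = 1/√(9.61 mH · 69.9 µF) = 1220 rad/s.
ζ = (R/2)·√(C/L) = (10.9/2)·√(69.9 µF/9.61 mH) = 0.465.
%OS = 100 e^{−πζ/√(1−ζ²)} with ζ = 0.465 gives 19.2%.

%OS ≈ 19.2%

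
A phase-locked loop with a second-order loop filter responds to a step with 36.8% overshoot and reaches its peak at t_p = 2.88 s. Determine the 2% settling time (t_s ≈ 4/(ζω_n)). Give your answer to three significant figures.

t_s ≈ 11.5 s

From the overshoot, ζ = −ln(OS)/√(π²+ln²(OS)) = 0.303.
From t_p = π/ω_d, ω_d = π/2.88 = 1.09 rad/s, so ω_n = ω_d/√(1−ζ²) = 1.14 rad/s.
t_s ≈ 4/(ζω_n) = 4/(0.303·1.14) = 11.5 s.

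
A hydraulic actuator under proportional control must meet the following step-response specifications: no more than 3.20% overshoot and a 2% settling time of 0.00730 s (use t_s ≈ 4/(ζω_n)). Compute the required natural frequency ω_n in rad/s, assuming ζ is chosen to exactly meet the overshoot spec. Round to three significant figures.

ω_n ≈ 742 rad/s

ζ = −ln(OS)/√(π² + (ln OS)²). With OS = 0.0320, ln OS = −3.442 and ζ = 3.442/4.660 = 0.739.
From t_s ≈ 4/(ζω_n): ω_n = 4/(ζ·t_s) = 4/(0.739·0.00730) = 742 rad/s.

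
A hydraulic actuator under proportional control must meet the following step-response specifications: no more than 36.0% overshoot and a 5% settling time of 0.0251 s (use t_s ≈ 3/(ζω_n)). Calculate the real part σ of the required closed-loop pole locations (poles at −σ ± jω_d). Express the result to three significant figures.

σ ≈ 120

The settling-time spec alone fixes σ = ζω_n = 3/t_s = 3/0.0251 = 120.
(Overshoot then fixes ζ = 0.309 and hence ω_d = σ·√(1−ζ²)/ζ = 368 rad/s.)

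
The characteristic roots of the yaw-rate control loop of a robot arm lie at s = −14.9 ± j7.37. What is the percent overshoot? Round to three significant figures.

The poles are at −σ ± jω_d with σ = 14.9 and ω_d = 7.37, so ω_n = √(σ²+ω_d²) = 16.6 rad/s and ζ = σ/ω_n = 0.896.
%OS = 100 e^{−πζ/√(1−ζ²)} with ζ = 0.896 gives 0.174%.

%OS ≈ 0.174%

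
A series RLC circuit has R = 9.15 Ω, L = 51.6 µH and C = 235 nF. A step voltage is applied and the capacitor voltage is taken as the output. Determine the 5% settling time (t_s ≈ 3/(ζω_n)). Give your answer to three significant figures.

t_s ≈ 0.0000338 s

For a series RLC circuit (capacitor voltage as output), ω_n = 1/√(LC) = 1/√(51.6 µH · 235 nF) = 287000 rad/s.
ζ = (R/2)·√(C/L) = (9.15/2)·√(235 nF/51.6 µH) = 0.309.
t_s ≈ 3/(ζω_n) = 0.0000338 s.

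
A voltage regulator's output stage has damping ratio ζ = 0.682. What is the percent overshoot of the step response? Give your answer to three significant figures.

For an underdamped second-order system, %OS = 100·exp(−πζ/√(1−ζ²)).
πζ/√(1−ζ²) = π·0.682/√(1−0.465) = 2.930, so %OS = 100·e^(−2.930) = 5.34%.

%OS ≈ 5.34%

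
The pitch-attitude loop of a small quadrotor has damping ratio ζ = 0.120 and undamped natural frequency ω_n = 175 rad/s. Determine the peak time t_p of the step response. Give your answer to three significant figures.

t_p ≈ 0.0181 s

The damped frequency is ω_d = ω_n√(1−ζ²) = 175·√(1−0.0144) = 174 rad/s.
Peak time t_p = π/ω_d = π/174 = 0.0181 s.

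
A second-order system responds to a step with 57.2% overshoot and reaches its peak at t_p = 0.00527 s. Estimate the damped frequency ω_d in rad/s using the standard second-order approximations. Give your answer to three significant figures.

t_p = π/ω_d, so ω_d = π/0.00527 = 596 rad/s.

ω_d ≈ 596 rad/s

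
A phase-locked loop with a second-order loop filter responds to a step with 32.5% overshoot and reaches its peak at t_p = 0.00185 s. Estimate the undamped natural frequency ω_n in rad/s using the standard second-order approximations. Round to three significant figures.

ω_n ≈ 1800 rad/s

ζ from %OS: ζ = |ln 0.325|/√(π²+ln²0.325) = 0.337.
t_p = π/ω_d ⇒ ω_d = 1700 rad/s; then ω_n = ω_d/√(1−ζ²) = 1800 rad/s.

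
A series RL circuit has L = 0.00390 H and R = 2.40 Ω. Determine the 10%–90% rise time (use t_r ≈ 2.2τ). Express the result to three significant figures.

t_r ≈ 0.00358 s

τ = L/R = 0.00390/2.40 = 0.00162 s.
t_r ≈ 2.2τ = 0.00358 s.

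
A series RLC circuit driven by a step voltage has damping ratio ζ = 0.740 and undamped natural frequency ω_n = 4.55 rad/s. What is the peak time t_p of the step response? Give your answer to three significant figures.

t_p ≈ 1.03 s

The damped frequency is ω_d = ω_n√(1−ζ²) = 4.55·√(1−0.548) = 3.06 rad/s.
Peak time t_p = π/ω_d = π/3.06 = 1.03 s.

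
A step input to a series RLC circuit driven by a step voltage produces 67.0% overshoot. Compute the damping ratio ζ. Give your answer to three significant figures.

ζ ≈ 0.126

ζ = −ln(OS)/√(π² + (ln OS)²). With OS = 0.670, ln OS = −0.4005 and ζ = 0.4005/3.167 = 0.126.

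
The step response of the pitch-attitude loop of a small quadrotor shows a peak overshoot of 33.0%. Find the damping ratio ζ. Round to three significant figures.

ζ ≈ 0.333

ζ = −ln(OS)/√(π² + (ln OS)²). With OS = 0.330, ln OS = −1.109 and ζ = 1.109/3.331 = 0.333.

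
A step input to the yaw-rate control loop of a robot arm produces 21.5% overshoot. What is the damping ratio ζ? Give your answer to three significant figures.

Inverting the overshoot relation: ζ = |ln 0.215|/√(π² + ln²0.215) = 0.439.

ζ ≈ 0.439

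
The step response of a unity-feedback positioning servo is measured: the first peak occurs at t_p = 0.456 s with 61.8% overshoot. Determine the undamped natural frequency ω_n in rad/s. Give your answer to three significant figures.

ζ from %OS: ζ = |ln 0.618|/√(π²+ln²0.618) = 0.151.
t_p = π/ω_d ⇒ ω_d = 6.89 rad/s; then ω_n = ω_d/√(1−ζ²) = 6.97 rad/s.

ω_n ≈ 6.97 rad/s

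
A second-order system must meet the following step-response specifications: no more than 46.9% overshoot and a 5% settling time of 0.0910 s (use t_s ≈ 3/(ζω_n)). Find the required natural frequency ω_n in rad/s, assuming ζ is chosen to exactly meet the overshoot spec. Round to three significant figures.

From %OS = 100·exp(−πζ/√(1−ζ²)), invert to get ζ = −ln(OS)/√(π² + ln²(OS)) with OS = 0.469.
−ln 0.469 = 0.7572, so ζ = 0.7572/√(π² + 0.5733) = 0.234.
Then ω_n = 3/(ζ t_s) = 3/(0.234 × 0.0910) = 141 rad/s.

ω_n ≈ 141 rad/s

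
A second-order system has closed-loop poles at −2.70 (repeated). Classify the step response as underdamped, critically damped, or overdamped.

Since there is a repeated negative-real pole, the response is critically damped.

critically damped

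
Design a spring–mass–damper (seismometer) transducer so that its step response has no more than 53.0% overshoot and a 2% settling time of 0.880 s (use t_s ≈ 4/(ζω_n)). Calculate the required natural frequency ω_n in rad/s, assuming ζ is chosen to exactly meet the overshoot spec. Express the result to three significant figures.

Inverting the overshoot relation: ζ = |ln 0.530|/√(π² + ln²0.530) = 0.198.
From t_s ≈ 4/(ζω_n): ω_n = 4/(ζ·t_s) = 4/(0.198·0.880) = 22.9 rad/s.

ω_n ≈ 22.9 rad/s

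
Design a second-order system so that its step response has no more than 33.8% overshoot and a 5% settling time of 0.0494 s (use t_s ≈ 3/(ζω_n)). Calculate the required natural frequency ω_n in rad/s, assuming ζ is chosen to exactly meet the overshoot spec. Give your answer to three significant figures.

Inverting the overshoot relation: ζ = |ln 0.338|/√(π² + ln²0.338) = 0.326.
Then ω_n = 3/(ζ t_s) = 3/(0.326 × 0.0494) = 186 rad/s.

ω_n ≈ 186 rad/s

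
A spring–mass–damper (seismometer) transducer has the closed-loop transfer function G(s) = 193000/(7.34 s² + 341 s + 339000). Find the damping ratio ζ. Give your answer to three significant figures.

Dividing through by 7.34: denominator becomes s² + 46.46 s + 46190.
So ω_n = √46190 = 215 rad/s and ζ = 46.46/(2·215) = 0.108.

ζ ≈ 0.108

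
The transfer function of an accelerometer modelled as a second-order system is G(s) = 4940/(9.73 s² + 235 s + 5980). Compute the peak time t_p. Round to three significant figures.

Dividing through by 9.73: denominator becomes s² + 24.15 s + 614.6.
So ω_n = √614.6 = 24.8 rad/s and ζ = 24.15/(2·24.8) = 0.487.
The damped frequency ω_d = ω_n√(1−ζ²) = 21.7 rad/s. t_p = π/ω_d = 0.145 s.

t_p ≈ 0.145 s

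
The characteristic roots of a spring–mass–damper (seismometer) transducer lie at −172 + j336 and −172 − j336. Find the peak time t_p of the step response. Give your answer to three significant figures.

t_p ≈ 0.00935 s

t_p = π/ω_d with ω_d = 336 (the imaginary part), so t_p = 0.00935 s.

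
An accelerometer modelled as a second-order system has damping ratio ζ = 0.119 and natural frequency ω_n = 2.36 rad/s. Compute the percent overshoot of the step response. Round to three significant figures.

%OS ≈ 68.6%

For an underdamped second-order system, %OS = 100·exp(−πζ/√(1−ζ²)).
πζ/√(1−ζ²) = π·0.119/√(1−0.0142) = 0.3765, so %OS = 100·e^(−0.3765) = 68.6%.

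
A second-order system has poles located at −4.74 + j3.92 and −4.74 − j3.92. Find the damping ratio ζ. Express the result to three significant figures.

ζ ≈ 0.771

With σ = 4.74, ω_d = 3.92: ω_n = √(σ²+ω_d²) = 6.15 rad/s, ζ = σ/ω_n = 0.771.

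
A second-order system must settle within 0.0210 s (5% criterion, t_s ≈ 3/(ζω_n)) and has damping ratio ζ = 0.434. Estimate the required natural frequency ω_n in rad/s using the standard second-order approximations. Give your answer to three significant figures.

ω_n ≈ 329 rad/s

Rearranging t_s ≈ 3/(ζω_n) gives ω_n = 3/(ζ·t_s) = 3/(0.434 × 0.0210) = 329 rad/s.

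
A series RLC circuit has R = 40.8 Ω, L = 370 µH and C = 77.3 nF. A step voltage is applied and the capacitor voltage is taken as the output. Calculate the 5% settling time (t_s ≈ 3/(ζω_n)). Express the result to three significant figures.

t_s ≈ 0.0000544 s

For a series RLC circuit (capacitor voltage as output), ω_n = 1/√(LC) = 1/√(370 µH · 77.3 nF) = 187000 rad/s.
ζ = (R/2)·√(C/L) = (40.8/2)·√(77.3 nF/370 µH) = 0.295.
t_s ≈ 3/(ζω_n) = 0.0000544 s.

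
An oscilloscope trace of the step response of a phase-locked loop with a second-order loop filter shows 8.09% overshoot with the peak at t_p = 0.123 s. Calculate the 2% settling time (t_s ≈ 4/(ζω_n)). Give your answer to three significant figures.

ζ from %OS: ζ = |ln 0.0809|/√(π²+ln²0.0809) = 0.625.
t_p = π/ω_d ⇒ ω_d = 25.5 rad/s; then ω_n = ω_d/√(1−ζ²) = 32.7 rad/s.
t_s ≈ 4/(ζω_n) = 4/(0.625·32.7) = 0.196 s.

t_s ≈ 0.196 s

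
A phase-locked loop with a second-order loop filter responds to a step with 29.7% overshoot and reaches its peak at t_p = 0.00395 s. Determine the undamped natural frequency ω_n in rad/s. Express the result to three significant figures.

ω_n ≈ 853 rad/s

The overshoot fixes ζ = −ln(OS)/√(π²+ln²(OS)) = 0.360.
t_p = π/ω_d ⇒ ω_d = 795 rad/s; then ω_n = ω_d/√(1−ζ²) = 853 rad/s.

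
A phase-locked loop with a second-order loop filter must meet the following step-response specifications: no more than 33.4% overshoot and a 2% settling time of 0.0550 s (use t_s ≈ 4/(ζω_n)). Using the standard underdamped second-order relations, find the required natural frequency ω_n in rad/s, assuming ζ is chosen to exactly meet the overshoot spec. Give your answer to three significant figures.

ζ = −ln(OS)/√(π² + (ln OS)²). With OS = 0.334, ln OS = −1.097 and ζ = 1.097/3.327 = 0.330.
From t_s ≈ 4/(ζω_n): ω_n = 4/(ζ·t_s) = 4/(0.330·0.0550) = 221 rad/s.

ω_n ≈ 221 rad/s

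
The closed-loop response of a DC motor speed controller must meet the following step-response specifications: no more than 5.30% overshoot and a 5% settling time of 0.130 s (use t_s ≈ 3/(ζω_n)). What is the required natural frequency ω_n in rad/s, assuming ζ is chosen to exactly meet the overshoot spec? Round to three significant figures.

ζ = −ln(OS)/√(π² + (ln OS)²). With OS = 0.0530, ln OS = −2.937 and ζ = 2.937/4.301 = 0.683.
From t_s ≈ 3/(ζω_n): ω_n = 3/(ζ·t_s) = 3/(0.683·0.130) = 33.8 rad/s.

ω_n ≈ 33.8 rad/s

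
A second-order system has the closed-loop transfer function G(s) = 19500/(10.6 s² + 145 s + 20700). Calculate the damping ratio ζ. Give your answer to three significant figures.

Dividing through by 10.6: denominator becomes s² + 13.68 s + 1953.
So ω_n = √1953 = 44.2 rad/s and ζ = 13.68/(2·44.2) = 0.155.

ζ ≈ 0.155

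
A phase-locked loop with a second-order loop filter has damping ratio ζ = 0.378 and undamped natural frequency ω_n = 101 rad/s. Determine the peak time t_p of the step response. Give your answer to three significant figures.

t_p ≈ 0.0336 s

The damped frequency is ω_d = ω_n√(1−ζ²) = 101·√(1−0.143) = 93.5 rad/s.
Peak time t_p = π/ω_d = π/93.5 = 0.0336 s.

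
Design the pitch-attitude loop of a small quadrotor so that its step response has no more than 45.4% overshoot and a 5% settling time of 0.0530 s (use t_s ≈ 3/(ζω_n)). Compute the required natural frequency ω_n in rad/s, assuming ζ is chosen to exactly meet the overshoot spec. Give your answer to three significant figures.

ω_n ≈ 232 rad/s

ζ = −ln(OS)/√(π² + (ln OS)²). With OS = 0.454, ln OS = −0.7897 and ζ = 0.7897/3.239 = 0.244.
From t_s ≈ 3/(ζω_n): ω_n = 3/(ζ·t_s) = 3/(0.244·0.0530) = 232 rad/s.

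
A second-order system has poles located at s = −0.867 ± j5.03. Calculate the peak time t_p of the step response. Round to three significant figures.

t_p = π/ω_d with ω_d = 5.03 (the imaginary part), so t_p = 0.625 s.

t_p ≈ 0.625 s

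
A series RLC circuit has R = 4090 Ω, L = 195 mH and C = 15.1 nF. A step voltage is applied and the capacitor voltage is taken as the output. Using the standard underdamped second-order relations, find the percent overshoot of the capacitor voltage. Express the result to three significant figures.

%OS ≈ 11.4%

For a series RLC circuit (capacitor voltage as output), ω_n = 1/√(LC) = 1/√(195 mH · 15.1 nF) = 18400 rad/s.
ζ = (R/2)·√(C/L) = (4090/2)·√(15.1 nF/195 mH) = 0.569.
%OS = 100·exp(−πζ/√(1−ζ²)) = 11.4%.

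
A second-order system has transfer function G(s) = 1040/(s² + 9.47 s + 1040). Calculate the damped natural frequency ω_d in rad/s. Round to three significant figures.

ω_d ≈ 31.9 rad/s

ω_n = √1040 = 32.2 rad/s; ζ = 9.47/(2·32.2) = 0.147.
ω_d = 32.2·√(1 − 0.147²) = 31.9 rad/s.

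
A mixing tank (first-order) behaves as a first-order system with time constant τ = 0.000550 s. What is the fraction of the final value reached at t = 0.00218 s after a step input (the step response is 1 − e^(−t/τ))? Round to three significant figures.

y/y_∞ ≈ 0.981

y(t)/y_∞ = 1 − e^(−t/τ) = 1 − e^(−0.00218/0.000550) = 1 − e^(−3.96) = 0.981.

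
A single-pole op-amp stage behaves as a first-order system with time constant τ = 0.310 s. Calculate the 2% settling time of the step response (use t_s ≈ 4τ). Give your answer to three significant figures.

t_s ≈ 1.24 s

t_s ≈ 4τ = 1.24 s.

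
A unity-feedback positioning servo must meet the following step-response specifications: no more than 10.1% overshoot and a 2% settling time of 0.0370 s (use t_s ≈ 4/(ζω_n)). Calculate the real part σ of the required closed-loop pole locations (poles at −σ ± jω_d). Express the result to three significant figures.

The settling-time spec alone fixes σ = ζω_n = 4/t_s = 4/0.0370 = 108.
(Overshoot then fixes ζ = 0.589 and hence ω_d = σ·√(1−ζ²)/ζ = 148 rad/s.)

σ ≈ 108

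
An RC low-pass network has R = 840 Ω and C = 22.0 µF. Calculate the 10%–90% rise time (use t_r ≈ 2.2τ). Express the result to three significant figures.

t_r ≈ 0.0407 s

τ = RC = 840 × 22.0 µF = 0.0185 s.
t_r ≈ 2.2τ = 0.0407 s.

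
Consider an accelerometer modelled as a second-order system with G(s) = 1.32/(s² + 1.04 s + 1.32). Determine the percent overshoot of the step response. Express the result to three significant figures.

Comparing the denominator to s² + 2ζω_n s + ω_n²: ω_n = √1.32 = 1.15 rad/s, and 2ζω_n = 1.04 so ζ = 1.04/(2·1.15) = 0.453.
Overshoot: exp(−π·0.453/√(1−0.453²)) = 0.203, i.e. 20.3%.

%OS ≈ 20.3%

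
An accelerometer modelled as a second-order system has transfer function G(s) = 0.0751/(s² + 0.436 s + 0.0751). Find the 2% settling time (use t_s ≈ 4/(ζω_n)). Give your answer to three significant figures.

ω_n = √0.0751 = 0.274 rad/s; ζ = 0.436/(2·0.274) = 0.795.
t_s ≈ 4/(ζω_n) = 4/(0.795·0.274) = 18.3 s.

t_s ≈ 18.3 s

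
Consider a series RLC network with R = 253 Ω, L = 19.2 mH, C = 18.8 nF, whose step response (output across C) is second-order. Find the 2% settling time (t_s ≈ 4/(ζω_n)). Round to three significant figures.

t_s ≈ 0.000607 s

For a series RLC circuit (capacitor voltage as output), ω_n = 1/√(LC) = 1/√(19.2 mH · 18.8 nF) = 52600 rad/s.
ζ = (R/2)·√(C/L) = (253/2)·√(18.8 nF/19.2 mH) = 0.125.
t_s ≈ 4/(ζω_n) = 0.000607 s.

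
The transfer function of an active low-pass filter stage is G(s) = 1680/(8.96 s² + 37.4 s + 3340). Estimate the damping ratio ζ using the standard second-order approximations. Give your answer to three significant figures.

ζ ≈ 0.108

Dividing through by 8.96: denominator becomes s² + 4.174 s + 372.8.
So ω_n = √372.8 = 19.3 rad/s and ζ = 4.174/(2·19.3) = 0.108.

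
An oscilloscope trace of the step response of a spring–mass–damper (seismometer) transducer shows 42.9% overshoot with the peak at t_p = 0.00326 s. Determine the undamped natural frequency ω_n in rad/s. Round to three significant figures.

From the overshoot, ζ = −ln(OS)/√(π²+ln²(OS)) = 0.260.
From t_p = π/ω_d, ω_d = π/0.00326 = 964 rad/s, so ω_n = ω_d/√(1−ζ²) = 998 rad/s.

ω_n ≈ 998 rad/s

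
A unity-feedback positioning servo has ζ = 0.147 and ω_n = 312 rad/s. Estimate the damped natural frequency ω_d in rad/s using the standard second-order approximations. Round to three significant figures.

ω_d = ω_n√(1−ζ²) = 312·√0.978 = 309 rad/s.

ω_d ≈ 309 rad/s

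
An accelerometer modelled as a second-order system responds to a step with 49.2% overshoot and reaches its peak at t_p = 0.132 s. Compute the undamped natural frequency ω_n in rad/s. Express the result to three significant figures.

ω_n ≈ 24.4 rad/s

ζ from %OS: ζ = |ln 0.492|/√(π²+ln²0.492) = 0.220.
t_p = π/ω_d ⇒ ω_d = 23.8 rad/s; then ω_n = ω_d/√(1−ζ²) = 24.4 rad/s.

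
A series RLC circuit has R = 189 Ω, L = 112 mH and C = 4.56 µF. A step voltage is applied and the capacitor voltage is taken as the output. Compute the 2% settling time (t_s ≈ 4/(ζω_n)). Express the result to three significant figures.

For a series RLC circuit (capacitor voltage as output), ω_n = 1/√(LC) = 1/√(112 mH · 4.56 µF) = 1400 rad/s.
ζ = (R/2)·√(C/L) = (189/2)·√(4.56 µF/112 mH) = 0.603.
t_s ≈ 4/(ζω_n) = 0.00474 s.

t_s ≈ 0.00474 s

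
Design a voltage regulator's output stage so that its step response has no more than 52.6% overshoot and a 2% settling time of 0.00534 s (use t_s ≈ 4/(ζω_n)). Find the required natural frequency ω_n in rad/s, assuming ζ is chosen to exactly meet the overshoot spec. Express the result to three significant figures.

ω_n ≈ 3740 rad/s

ζ = −ln(OS)/√(π² + (ln OS)²). With OS = 0.526, ln OS = −0.6425 and ζ = 0.6425/3.207 = 0.200.
From t_s ≈ 4/(ζω_n): ω_n = 4/(ζ·t_s) = 4/(0.200·0.00534) = 3740 rad/s.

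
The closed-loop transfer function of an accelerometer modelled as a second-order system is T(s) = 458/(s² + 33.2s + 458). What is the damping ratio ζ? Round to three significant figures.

ζ ≈ 0.776

Comparing the denominator to s² + 2ζω_n s + ω_n²: ω_n = √458 = 21.4 rad/s, and 2ζω_n = 33.2 so ζ = 33.2/(2·21.4) = 0.776.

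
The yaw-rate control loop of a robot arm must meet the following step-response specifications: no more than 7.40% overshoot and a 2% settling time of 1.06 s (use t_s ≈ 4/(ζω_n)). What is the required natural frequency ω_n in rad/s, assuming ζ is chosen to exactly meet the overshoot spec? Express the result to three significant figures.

ζ = −ln(OS)/√(π² + (ln OS)²). With OS = 0.0740, ln OS = −2.604 and ζ = 2.604/4.080 = 0.638.
Then ω_n = 4/(ζ t_s) = 4/(0.638 × 1.06) = 5.91 rad/s.

ω_n ≈ 5.91 rad/s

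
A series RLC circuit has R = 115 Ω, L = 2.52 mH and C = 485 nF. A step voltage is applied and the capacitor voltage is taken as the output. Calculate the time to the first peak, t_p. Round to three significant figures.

t_p ≈ 0.000182 s

For a series RLC circuit (capacitor voltage as output), ω_n = 1/√(LC) = 1/√(2.52 mH · 485 nF) = 28600 rad/s.
ζ = (R/2)·√(C/L) = (115/2)·√(485 nF/2.52 mH) = 0.798.
ω_d = ω_n√(1−ζ²) = 17200 rad/s. t_p = π/ω_d = 0.000182 s.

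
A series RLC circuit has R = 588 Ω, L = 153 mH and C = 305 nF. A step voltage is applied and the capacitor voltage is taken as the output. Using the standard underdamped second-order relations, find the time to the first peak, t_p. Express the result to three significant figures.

t_p ≈ 0.000746 s

For a series RLC circuit (capacitor voltage as output), ω_n = 1/√(LC) = 1/√(153 mH · 305 nF) = 4630 rad/s.
ζ = (R/2)·√(C/L) = (588/2)·√(305 nF/153 mH) = 0.415.
The damped frequency ω_d = ω_n√(1−ζ²) = 4210 rad/s. t_p = π/ω_d = 0.000746 s.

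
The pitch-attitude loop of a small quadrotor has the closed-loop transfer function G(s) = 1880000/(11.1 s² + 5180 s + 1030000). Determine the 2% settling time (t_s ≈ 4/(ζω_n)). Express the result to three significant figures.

t_s ≈ 0.0171 s

Dividing through by 11.1: denominator becomes s² + 466.7 s + 92790.
So ω_n = √92790 = 305 rad/s and ζ = 466.7/(2·305) = 0.766.
t_s ≈ 4/(ζω_n) = 0.0171 s.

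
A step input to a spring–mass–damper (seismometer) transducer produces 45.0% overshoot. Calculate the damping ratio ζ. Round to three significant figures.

ζ ≈ 0.246

Inverting the overshoot relation: ζ = |ln 0.450|/√(π² + ln²0.450) = 0.246.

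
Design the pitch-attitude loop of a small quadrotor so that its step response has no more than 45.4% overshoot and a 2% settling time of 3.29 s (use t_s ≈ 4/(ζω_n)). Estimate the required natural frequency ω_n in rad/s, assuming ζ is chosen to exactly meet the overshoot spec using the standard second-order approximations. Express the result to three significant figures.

From %OS = 100·exp(−πζ/√(1−ζ²)), invert to get ζ = −ln(OS)/√(π² + ln²(OS)) with OS = 0.454.
−ln 0.454 = 0.7897, so ζ = 0.7897/√(π² + 0.6236) = 0.244.
Then ω_n = 4/(ζ t_s) = 4/(0.244 × 3.29) = 4.99 rad/s.

ω_n ≈ 4.99 rad/s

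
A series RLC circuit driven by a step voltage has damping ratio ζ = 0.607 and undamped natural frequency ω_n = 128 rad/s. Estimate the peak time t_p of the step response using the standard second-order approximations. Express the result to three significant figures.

The damped frequency is ω_d = ω_n√(1−ζ²) = 128·√(1−0.368) = 102 rad/s.
Peak time t_p = π/ω_d = π/102 = 0.0309 s.

t_p ≈ 0.0309 s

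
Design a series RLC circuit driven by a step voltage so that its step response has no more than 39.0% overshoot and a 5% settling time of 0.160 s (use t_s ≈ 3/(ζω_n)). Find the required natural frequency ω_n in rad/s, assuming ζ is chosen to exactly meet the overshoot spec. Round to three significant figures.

Inverting the overshoot relation: ζ = |ln 0.390|/√(π² + ln²0.390) = 0.287.
From t_s ≈ 3/(ζω_n): ω_n = 3/(ζ·t_s) = 3/(0.287·0.160) = 65.3 rad/s.

ω_n ≈ 65.3 rad/s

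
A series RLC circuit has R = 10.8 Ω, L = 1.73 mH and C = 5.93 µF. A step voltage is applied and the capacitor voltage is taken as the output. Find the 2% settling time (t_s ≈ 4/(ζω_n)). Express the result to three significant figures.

t_s ≈ 0.00128 s

For a series RLC circuit (capacitor voltage as output), ω_n = 1/√(LC) = 1/√(1.73 mH · 5.93 µF) = 9870 rad/s.
ζ = (R/2)·√(C/L) = (10.8/2)·√(5.93 µF/1.73 mH) = 0.316.
t_s ≈ 4/(ζω_n) = 0.00128 s.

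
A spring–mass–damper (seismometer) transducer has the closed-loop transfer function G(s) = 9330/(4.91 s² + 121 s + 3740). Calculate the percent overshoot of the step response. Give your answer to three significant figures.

%OS ≈ 20.9%

Dividing through by 4.91: denominator becomes s² + 24.64 s + 761.7.
So ω_n = √761.7 = 27.6 rad/s and ζ = 24.64/(2·27.6) = 0.446.
Overshoot: exp(−π·0.446/√(1−0.446²)) = 0.209, i.e. 20.9%.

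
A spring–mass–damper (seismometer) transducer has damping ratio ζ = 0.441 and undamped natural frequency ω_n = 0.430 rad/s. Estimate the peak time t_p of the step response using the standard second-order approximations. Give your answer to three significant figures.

t_p ≈ 8.14 s

The damped frequency is ω_d = ω_n√(1−ζ²) = 0.430·√(1−0.194) = 0.386 rad/s.
Peak time t_p = π/ω_d = π/0.386 = 8.14 s.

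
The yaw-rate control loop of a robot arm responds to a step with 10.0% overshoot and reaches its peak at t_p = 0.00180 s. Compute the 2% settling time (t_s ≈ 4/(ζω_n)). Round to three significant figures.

t_s ≈ 0.00313 s

From the overshoot, ζ = −ln(OS)/√(π²+ln²(OS)) = 0.591.
From t_p = π/ω_d, ω_d = π/0.00180 = 1750 rad/s, so ω_n = ω_d/√(1−ζ²) = 2160 rad/s.
t_s ≈ 4/(ζω_n) = 4/(0.591·2160) = 0.00313 s.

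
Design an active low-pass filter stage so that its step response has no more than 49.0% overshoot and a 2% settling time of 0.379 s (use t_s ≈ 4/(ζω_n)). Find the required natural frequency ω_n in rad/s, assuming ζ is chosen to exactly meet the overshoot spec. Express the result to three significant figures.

ω_n ≈ 47.7 rad/s

Inverting the overshoot relation: ζ = |ln 0.490|/√(π² + ln²0.490) = 0.221.
Then ω_n = 4/(ζ t_s) = 4/(0.221 × 0.379) = 47.7 rad/s.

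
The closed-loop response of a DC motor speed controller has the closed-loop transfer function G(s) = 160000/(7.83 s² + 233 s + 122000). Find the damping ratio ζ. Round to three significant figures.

ζ ≈ 0.119

Dividing through by 7.83: denominator becomes s² + 29.76 s + 15580.
So ω_n = √15580 = 125 rad/s and ζ = 29.76/(2·125) = 0.119.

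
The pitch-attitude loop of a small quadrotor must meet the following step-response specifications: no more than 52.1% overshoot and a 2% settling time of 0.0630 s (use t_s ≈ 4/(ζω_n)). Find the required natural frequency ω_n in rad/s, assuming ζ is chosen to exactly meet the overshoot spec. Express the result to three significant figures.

ω_n ≈ 312 rad/s

Inverting the overshoot relation: ζ = |ln 0.521|/√(π² + ln²0.521) = 0.203.
Then ω_n = 4/(ζ t_s) = 4/(0.203 × 0.0630) = 312 rad/s.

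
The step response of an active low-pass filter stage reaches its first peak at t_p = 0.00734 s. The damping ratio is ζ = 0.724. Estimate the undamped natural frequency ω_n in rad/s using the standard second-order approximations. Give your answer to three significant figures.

Peak time t_p = π/ω_d, so ω_d = π/t_p = π/0.00734 = 428 rad/s.
ω_n = ω_d/√(1−ζ²) = 428/√0.476 = 620 rad/s.

ω_n ≈ 620 rad/s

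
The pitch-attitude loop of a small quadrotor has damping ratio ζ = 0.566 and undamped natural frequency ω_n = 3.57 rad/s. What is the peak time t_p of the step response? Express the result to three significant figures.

t_p ≈ 1.07 s

The damped frequency is ω_d = ω_n√(1−ζ²) = 3.57·√(1−0.320) = 2.94 rad/s.
Peak time t_p = π/ω_d = π/2.94 = 1.07 s.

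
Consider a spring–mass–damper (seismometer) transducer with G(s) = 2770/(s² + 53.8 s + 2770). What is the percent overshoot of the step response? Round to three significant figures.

%OS ≈ 15.4%

ω_n = √2770 = 52.6 rad/s; ζ = 53.8/(2·52.6) = 0.511.
%OS = 100·exp(−πζ/√(1−ζ²)) = 15.4%.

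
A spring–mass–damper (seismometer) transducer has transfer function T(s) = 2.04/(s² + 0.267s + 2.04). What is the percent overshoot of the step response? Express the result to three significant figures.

%OS ≈ 74.5%

ω_n = √2.04 = 1.43 rad/s; ζ = 0.267/(2·1.43) = 0.0935.
%OS = 100 e^{−πζ/√(1−ζ²)} with ζ = 0.0935 gives 74.5%.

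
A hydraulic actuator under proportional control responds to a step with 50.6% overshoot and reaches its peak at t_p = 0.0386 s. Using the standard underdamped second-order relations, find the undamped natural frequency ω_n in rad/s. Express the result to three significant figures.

From the overshoot, ζ = −ln(OS)/√(π²+ln²(OS)) = 0.212.
t_p = π/ω_d ⇒ ω_d = 81.4 rad/s; then ω_n = ω_d/√(1−ζ²) = 83.3 rad/s.

ω_n ≈ 83.3 rad/s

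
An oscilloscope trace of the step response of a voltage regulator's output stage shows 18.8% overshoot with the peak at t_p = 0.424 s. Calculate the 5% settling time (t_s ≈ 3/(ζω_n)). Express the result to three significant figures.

t_s ≈ 0.761 s

ζ from %OS: ζ = |ln 0.188|/√(π²+ln²0.188) = 0.470.
From t_p = π/ω_d, ω_d = π/0.424 = 7.41 rad/s, so ω_n = ω_d/√(1−ζ²) = 8.39 rad/s.
t_s ≈ 3/(ζω_n) = 3/(0.470·8.39) = 0.761 s.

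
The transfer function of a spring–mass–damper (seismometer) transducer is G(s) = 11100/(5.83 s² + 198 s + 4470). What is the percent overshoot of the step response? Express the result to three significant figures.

%OS ≈ 8.72%

Dividing through by 5.83: denominator becomes s² + 33.96 s + 766.7.
So ω_n = √766.7 = 27.7 rad/s and ζ = 33.96/(2·27.7) = 0.613.
%OS = 100 e^{−πζ/√(1−ζ²)} with ζ = 0.613 gives 8.72%.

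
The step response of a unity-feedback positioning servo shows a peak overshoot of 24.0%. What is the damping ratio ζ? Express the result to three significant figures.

From %OS = 100·exp(−πζ/√(1−ζ²)), invert to get ζ = −ln(OS)/√(π² + ln²(OS)) with OS = 0.240.
−ln 0.240 = 1.427, so ζ = 1.427/√(π² + 2.037) = 0.414.

ζ ≈ 0.414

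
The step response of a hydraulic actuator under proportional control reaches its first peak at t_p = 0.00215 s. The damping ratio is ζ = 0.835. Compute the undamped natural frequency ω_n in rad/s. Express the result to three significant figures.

Peak time t_p = π/ω_d, so ω_d = π/t_p = π/0.00215 = 1460 rad/s.
ω_n = ω_d/√(1−ζ²) = 1460/√0.303 = 2660 rad/s.

ω_n ≈ 2660 rad/s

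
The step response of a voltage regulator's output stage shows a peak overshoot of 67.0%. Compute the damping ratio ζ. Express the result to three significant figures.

ζ ≈ 0.126

Inverting the overshoot relation: ζ = |ln 0.670|/√(π² + ln²0.670) = 0.126.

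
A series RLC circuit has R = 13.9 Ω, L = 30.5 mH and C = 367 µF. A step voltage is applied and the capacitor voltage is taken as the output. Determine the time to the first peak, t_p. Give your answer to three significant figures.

t_p ≈ 0.0162 s

For a series RLC circuit (capacitor voltage as output), ω_n = 1/√(LC) = 1/√(30.5 mH · 367 µF) = 299 rad/s.
ζ = (R/2)·√(C/L) = (13.9/2)·√(367 µF/30.5 mH) = 0.762.
The damped frequency ω_d = ω_n√(1−ζ²) = 193 rad/s. t_p = π/ω_d = 0.0162 s.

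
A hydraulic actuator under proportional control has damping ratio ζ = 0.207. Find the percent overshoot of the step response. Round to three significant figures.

%OS ≈ 51.4%

For an underdamped second-order system, %OS = 100·exp(−πζ/√(1−ζ²)).
πζ/√(1−ζ²) = π·0.207/√(1−0.0428) = 0.6647, so %OS = 100·e^(−0.6647) = 51.4%.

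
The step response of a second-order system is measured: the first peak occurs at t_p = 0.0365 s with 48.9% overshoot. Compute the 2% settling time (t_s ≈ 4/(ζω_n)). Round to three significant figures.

t_s ≈ 0.204 s

The overshoot fixes ζ = −ln(OS)/√(π²+ln²(OS)) = 0.222.
From t_p = π/ω_d, ω_d = π/0.0365 = 86.1 rad/s, so ω_n = ω_d/√(1−ζ²) = 88.3 rad/s.
t_s ≈ 4/(ζω_n) = 4/(0.222·88.3) = 0.204 s.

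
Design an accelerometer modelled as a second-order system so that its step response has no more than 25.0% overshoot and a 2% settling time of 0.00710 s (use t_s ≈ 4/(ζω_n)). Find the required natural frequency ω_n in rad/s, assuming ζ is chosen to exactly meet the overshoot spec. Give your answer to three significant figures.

From %OS = 100·exp(−πζ/√(1−ζ²)), invert to get ζ = −ln(OS)/√(π² + ln²(OS)) with OS = 0.250.
−ln 0.250 = 1.386, so ζ = 1.386/√(π² + 1.922) = 0.404.
Then ω_n = 4/(ζ t_s) = 4/(0.404 × 0.00710) = 1400 rad/s.

ω_n ≈ 1400 rad/s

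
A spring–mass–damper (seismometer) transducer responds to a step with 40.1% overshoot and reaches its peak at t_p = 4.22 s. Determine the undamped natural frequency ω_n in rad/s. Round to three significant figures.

ω_n ≈ 0.775 rad/s

ζ from %OS: ζ = |ln 0.401|/√(π²+ln²0.401) = 0.279.
From t_p = π/ω_d, ω_d = π/4.22 = 0.744 rad/s, so ω_n = ω_d/√(1−ζ²) = 0.775 rad/s.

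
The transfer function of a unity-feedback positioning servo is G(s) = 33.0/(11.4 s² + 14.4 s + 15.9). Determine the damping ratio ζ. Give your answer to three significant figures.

Dividing through by 11.4: denominator becomes s² + 1.263 s + 1.395.
So ω_n = √1.395 = 1.18 rad/s and ζ = 1.263/(2·1.18) = 0.535.

ζ ≈ 0.535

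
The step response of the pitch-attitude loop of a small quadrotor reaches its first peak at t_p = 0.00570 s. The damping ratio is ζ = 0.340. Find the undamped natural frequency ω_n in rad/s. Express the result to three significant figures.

ω_n ≈ 586 rad/s

Peak time t_p = π/ω_d, so ω_d = π/t_p = π/0.00570 = 551 rad/s.
ω_n = ω_d/√(1−ζ²) = 551/√0.884 = 586 rad/s.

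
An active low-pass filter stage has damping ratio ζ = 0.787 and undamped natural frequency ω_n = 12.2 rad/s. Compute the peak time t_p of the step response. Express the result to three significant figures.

t_p ≈ 0.417 s

The damped frequency is ω_d = ω_n√(1−ζ²) = 12.2·√(1−0.619) = 7.53 rad/s.
Peak time t_p = π/ω_d = π/7.53 = 0.417 s.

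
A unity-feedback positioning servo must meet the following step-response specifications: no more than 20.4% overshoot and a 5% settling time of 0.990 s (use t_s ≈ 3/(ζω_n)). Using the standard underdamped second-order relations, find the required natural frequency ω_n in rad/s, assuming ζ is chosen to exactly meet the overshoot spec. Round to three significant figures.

ω_n ≈ 6.71 rad/s

ζ = −ln(OS)/√(π² + (ln OS)²). With OS = 0.204, ln OS = −1.590 and ζ = 1.590/3.521 = 0.451.
From t_s ≈ 3/(ζω_n): ω_n = 3/(ζ·t_s) = 3/(0.451·0.990) = 6.71 rad/s.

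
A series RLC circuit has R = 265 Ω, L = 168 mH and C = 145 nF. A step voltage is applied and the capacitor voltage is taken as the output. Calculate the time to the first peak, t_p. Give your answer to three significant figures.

For a series RLC circuit (capacitor voltage as output), ω_n = 1/√(LC) = 1/√(168 mH · 145 nF) = 6410 rad/s.
ζ = (R/2)·√(C/L) = (265/2)·√(145 nF/168 mH) = 0.123.
The damped frequency ω_d = ω_n√(1−ζ²) = 6360 rad/s. t_p = π/ω_d = 0.000494 s.

t_p ≈ 0.000494 s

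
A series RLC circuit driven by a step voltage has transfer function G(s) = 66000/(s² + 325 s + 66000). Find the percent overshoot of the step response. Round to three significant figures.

%OS ≈ 7.69%

ω_n = √66000 = 257 rad/s; ζ = 325/(2·257) = 0.633.
Overshoot: exp(−π·0.633/√(1−0.633²)) = 0.0769, i.e. 7.69%.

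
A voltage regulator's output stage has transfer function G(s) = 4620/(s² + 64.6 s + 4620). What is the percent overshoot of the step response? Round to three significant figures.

ω_n = √4620 = 68.0 rad/s; ζ = 64.6/(2·68.0) = 0.475.
%OS = 100·exp(−πζ/√(1−ζ²)) = 18.3%.

%OS ≈ 18.3%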